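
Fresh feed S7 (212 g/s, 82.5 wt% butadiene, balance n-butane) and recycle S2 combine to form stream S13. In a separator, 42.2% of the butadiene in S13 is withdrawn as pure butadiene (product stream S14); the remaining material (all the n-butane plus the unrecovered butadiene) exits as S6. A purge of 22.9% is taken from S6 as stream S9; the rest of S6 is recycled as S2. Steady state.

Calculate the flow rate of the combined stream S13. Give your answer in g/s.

n-butane enters only via S7 and leaves only via the purge: 212×0.175 = 0.229×(n-butane in S6), and the separator passes all n-butane, so n-butane in S13 = n-butane in S6 = 162.01 g/s.
butadiene in S13: m_A = 212×0.825 + (1−0.229)·(1−0.422)·m_A, so m_A = 174.9/0.5544 = 315.5 g/s.
S13 = 315.5 + 162.01 = 477.51 g/s.

477.5 g/s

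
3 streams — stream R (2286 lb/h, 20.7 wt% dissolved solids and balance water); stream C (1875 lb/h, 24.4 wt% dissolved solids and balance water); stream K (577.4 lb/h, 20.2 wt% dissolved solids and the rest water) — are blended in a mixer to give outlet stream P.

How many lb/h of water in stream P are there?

3691 lb/h

water out = water in = 2286×0.793 + 1875×0.756 + 577.4×0.798 = 3691.1 lb/h.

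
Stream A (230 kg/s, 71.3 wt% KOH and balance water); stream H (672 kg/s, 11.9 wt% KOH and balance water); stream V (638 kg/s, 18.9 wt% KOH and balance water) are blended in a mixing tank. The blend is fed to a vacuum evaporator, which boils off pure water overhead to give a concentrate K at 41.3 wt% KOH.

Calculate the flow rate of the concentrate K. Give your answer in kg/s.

882.7 kg/s

KOH entering = 230×0.713 + 672×0.119 + 638×0.189 = 364.54 kg/s.
All KOH reports to K, so K = 364.54/0.413 = 882.66 kg/s.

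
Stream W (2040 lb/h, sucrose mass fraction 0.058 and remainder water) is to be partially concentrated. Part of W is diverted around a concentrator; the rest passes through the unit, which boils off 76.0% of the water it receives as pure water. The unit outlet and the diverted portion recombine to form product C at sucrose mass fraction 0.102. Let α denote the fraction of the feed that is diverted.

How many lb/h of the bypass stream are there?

810.8 lb/h

All 2040×0.058 = 118.32 lb/h of sucrose reaches C, so C = 118.32/0.102 = 1160 lb/h and vapour = 880 lb/h.
The evaporator receives (1−α)·2040 of feed at 0.942 water and removes 0.760 of that water:
0.760×0.942×(1−α)×2040 = 880
(1−α) = 880/1460.5 = 0.6025;  α = 0.3975.
Bypass flow = 0.3975×2040 = 810.81 lb/h.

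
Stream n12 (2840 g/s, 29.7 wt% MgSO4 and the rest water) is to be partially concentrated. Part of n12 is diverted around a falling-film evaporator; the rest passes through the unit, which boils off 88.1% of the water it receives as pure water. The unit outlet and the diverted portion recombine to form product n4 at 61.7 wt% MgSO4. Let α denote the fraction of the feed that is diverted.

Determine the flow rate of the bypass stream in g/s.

461.8 g/s

All 2840×0.297 = 843.48 g/s of MgSO4 reaches n4, so n4 = 843.48/0.617 = 1367.1 g/s and vapour = 1472.9 g/s.
The evaporator receives (1−α)·2840 of feed at 0.703 water and removes 0.881 of that water:
0.881×0.703×(1−α)×2840 = 1472.9
(1−α) = 1472.9/1758.9 = 0.8374;  α = 0.1626.
Bypass flow = 0.1626×2840 = 461.78 g/s.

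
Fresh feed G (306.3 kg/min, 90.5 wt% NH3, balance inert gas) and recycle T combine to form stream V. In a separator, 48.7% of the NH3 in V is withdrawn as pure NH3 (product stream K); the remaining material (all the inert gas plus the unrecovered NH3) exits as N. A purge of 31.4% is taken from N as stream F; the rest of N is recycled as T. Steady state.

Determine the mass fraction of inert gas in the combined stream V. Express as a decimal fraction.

inert gas enters only via G and leaves only via the purge: 306.3×0.095 = 0.314×(inert gas in N), and the separator passes all inert gas, so inert gas in V = inert gas in N = 92.67 kg/min.
NH3 in V: m_A = 306.3×0.905 + (1−0.314)·(1−0.487)·m_A, so m_A = 277.2/0.6481 = 427.73 kg/min.
V = 427.73 + 92.67 = 520.4 kg/min.
inert gas fraction in V = 92.67/520.4 = 0.178.

0.178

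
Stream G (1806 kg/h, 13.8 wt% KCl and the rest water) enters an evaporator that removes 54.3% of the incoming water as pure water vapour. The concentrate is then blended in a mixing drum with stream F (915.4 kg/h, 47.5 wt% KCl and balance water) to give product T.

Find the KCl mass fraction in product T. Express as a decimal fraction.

0.3646

Vapour removed = 0.543×0.862×1806 = 845.33 kg/h; concentrate = 960.67 kg/h.
KCl reaching the mixer = 249.23 (from concentrate) + 915.4×0.475 = 684.04 kg/h.
Product flow = 960.67 + 915.4 = 1876.1 kg/h; KCl fraction = 0.3646.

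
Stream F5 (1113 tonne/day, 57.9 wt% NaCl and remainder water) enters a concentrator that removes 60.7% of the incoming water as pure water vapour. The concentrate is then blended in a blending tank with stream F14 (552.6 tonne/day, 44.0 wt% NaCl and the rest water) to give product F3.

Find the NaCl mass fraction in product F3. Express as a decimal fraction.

0.6426

Vapour removed = 0.607×0.421×1113 = 284.42 tonne/day; concentrate = 828.58 tonne/day.
NaCl reaching the mixer = 644.43 (from concentrate) + 552.6×0.440 = 887.57 tonne/day.
Product flow = 828.58 + 552.6 = 1381.2 tonne/day; NaCl fraction = 0.6426.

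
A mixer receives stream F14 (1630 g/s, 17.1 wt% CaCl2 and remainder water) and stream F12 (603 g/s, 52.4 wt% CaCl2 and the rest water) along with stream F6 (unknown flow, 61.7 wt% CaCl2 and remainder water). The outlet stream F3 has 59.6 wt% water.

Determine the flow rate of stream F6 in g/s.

Let F6 be the unknown flow. Total out = 2233 + F6.
water balance: 1638.3 + 0.383·F6 = 0.596·(2233 + F6)
(0.383 − 0.596)·F6 = 0.596×2233 − 1638.3 = -307.43
F6 = -307.43 / -0.213 = 1443.3 g/s

1443 g/s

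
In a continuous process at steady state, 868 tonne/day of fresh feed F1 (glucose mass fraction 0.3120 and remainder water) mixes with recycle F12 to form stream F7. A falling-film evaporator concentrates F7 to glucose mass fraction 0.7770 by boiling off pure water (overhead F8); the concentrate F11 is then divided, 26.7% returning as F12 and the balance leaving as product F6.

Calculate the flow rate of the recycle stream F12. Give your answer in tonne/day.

127 tonne/day

Overall glucose balance (none leaves overhead): glucose in fresh feed = glucose in product, i.e. 868×0.312 = (1−0.267)·F11·0.777.
F11 = 270.82/(0.777×0.733) = 475.5 tonne/day.
Recycle F12 = 0.267×475.5 = 126.96 tonne/day.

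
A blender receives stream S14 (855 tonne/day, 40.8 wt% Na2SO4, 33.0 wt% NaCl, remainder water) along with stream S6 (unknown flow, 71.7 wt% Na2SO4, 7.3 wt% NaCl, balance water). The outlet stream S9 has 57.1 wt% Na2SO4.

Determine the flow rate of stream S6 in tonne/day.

Let S6 be the unknown flow. Total out = 855 + S6.
Na2SO4 balance: 348.84 + 0.717·S6 = 0.571·(855 + S6)
(0.717 − 0.571)·S6 = 0.571×855 − 348.84 = 139.37
S6 = 139.37 / 0.146 = 954.55 tonne/day

954.6 tonne/day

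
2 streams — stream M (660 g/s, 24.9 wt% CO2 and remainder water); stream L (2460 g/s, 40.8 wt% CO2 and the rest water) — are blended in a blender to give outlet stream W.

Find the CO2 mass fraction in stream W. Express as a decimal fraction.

0.3744

Total flow out = 660 + 2460 = 3120 g/s.
CO2 in = 660×0.249 + 2460×0.408 = 1168 g/s.
CO2 mass fraction in W = 1168/3120 = 0.3744.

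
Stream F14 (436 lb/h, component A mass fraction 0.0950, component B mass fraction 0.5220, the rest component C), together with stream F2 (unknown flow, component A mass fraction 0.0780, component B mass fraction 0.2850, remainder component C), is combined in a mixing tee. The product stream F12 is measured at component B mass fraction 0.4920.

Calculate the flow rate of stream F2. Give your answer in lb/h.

Let F2 be the unknown flow. Total out = 436 + F2.
component B balance: 227.59 + 0.285·F2 = 0.492·(436 + F2)
(0.285 − 0.492)·F2 = 0.492×436 − 227.59 = -13.08
F2 = -13.08 / -0.207 = 63.188 lb/h

63.19 lb/h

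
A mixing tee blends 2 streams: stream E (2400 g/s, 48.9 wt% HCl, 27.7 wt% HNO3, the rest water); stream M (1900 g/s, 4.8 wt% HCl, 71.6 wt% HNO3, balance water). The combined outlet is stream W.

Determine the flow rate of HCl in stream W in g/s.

HCl out = HCl in = 2400×0.489 + 1900×0.048 = 1264.8 g/s.

1265 g/s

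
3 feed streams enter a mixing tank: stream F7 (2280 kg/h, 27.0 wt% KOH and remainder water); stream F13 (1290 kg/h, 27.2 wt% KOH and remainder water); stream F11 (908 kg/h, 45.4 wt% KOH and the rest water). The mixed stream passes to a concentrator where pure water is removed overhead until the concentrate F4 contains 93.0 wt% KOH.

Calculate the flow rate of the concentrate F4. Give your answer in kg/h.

KOH entering = 2280×0.270 + 1290×0.272 + 908×0.454 = 1378.7 kg/h.
All KOH reports to F4, so F4 = 1378.7/0.930 = 1482.5 kg/h.

1482 kg/h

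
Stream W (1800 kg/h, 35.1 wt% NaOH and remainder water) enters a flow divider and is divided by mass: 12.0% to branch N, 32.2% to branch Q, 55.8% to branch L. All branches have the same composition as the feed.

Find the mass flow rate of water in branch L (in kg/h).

651.9 kg/h

Branch L total = 0.558×1800 = 1004.4 kg/h.
water in L = 0.649×1004.4 = 651.86 kg/h.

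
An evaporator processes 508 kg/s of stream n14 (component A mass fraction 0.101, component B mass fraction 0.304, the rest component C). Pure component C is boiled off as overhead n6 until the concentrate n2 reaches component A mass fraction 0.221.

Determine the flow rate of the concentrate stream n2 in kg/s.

component A is conserved: 508×0.101 = 51.308 kg/s all reports to the concentrate.
Concentrate = 51.308/(target fraction) = 232.16 kg/s.

232.2 kg/s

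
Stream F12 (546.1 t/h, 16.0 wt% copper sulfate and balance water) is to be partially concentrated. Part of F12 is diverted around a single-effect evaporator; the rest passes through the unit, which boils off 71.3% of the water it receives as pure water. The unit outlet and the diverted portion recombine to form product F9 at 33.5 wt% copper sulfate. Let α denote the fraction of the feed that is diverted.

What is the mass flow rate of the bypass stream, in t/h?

69.78 t/h

All 546.1×0.160 = 87.376 t/h of copper sulfate reaches F9, so F9 = 87.376/0.335 = 260.82 t/h and vapour = 285.28 t/h.
The evaporator receives (1−α)·546.1 of feed at 0.840 water and removes 0.713 of that water:
0.713×0.840×(1−α)×546.1 = 285.28
(1−α) = 285.28/327.07 = 0.8722;  α = 0.1278.
Bypass flow = 0.1278×546.1 = 69.782 t/h.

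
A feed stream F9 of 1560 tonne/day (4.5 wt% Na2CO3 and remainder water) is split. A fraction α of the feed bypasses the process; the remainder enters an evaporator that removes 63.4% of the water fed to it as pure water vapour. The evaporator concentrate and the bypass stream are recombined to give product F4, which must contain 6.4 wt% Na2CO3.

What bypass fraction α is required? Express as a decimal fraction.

All 1560×0.045 = 70.2 tonne/day of Na2CO3 reaches F4, so F4 = 70.2/0.064 = 1096.9 tonne/day and vapour = 463.12 tonne/day.
The evaporator receives (1−α)·1560 of feed at 0.955 water and removes 0.634 of that water:
0.634×0.955×(1−α)×1560 = 463.12
(1−α) = 463.12/944.53 = 0.4903;  α = 0.5097.

0.510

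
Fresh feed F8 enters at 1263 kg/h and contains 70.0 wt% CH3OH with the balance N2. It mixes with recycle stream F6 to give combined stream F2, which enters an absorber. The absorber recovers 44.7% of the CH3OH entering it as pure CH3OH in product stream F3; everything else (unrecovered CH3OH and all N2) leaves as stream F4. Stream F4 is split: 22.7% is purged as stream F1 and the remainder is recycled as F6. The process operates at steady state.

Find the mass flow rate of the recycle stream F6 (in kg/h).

N2 enters only via F8 and leaves only via the purge: 1263×0.300 = 0.227×(N2 in F4), and the absorber passes all N2, so N2 in F2 = N2 in F4 = 1669.2 kg/h.
CH3OH in F2: m_A = 1263×0.700 + (1−0.227)·(1−0.447)·m_A, so m_A = 884.1/0.5725 = 1544.2 kg/h.
F4 = (1−0.447)×1544.2 + 1669.2 = 2523.1 kg/h.
Recycle F6 = (1−0.227)×2523.1 = 1950.4 kg/h.

1950 kg/h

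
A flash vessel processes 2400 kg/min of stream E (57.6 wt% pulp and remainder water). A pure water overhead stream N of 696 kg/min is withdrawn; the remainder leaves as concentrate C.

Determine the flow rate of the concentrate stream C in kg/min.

1704 kg/min

Concentrate = 2400 − 696 = 1704 kg/min.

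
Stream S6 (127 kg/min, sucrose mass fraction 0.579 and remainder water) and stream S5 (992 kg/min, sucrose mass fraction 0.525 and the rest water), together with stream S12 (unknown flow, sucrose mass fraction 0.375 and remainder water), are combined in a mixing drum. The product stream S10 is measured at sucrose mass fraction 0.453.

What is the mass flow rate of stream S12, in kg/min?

1121 kg/min

Let S12 be the unknown flow. Total out = 1119 + S12.
sucrose balance: 594.33 + 0.375·S12 = 0.453·(1119 + S12)
(0.375 − 0.453)·S12 = 0.453×1119 − 594.33 = -87.426
S12 = -87.426 / -0.078 = 1120.8 kg/min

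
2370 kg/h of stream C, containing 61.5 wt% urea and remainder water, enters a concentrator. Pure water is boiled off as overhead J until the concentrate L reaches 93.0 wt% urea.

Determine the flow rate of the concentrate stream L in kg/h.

1567 kg/h

urea is conserved: 2370×0.615 = 1457.5 kg/h all reports to the concentrate.
Concentrate = 1457.5/(target fraction) = 1567.3 kg/h.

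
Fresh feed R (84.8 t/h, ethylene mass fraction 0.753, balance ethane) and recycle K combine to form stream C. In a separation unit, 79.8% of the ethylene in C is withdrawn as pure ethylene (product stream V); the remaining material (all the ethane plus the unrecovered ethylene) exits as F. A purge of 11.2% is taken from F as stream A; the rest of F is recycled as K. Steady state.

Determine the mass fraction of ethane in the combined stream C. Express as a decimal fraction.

ethane enters only via R and leaves only via the purge: 84.8×0.247 = 0.112×(ethane in F), and the separation unit passes all ethane, so ethane in C = ethane in F = 187.01 t/h.
ethylene in C: m_A = 84.8×0.753 + (1−0.112)·(1−0.798)·m_A, so m_A = 63.854/0.8206 = 77.812 t/h.
C = 77.812 + 187.01 = 264.83 t/h.
ethane fraction in C = 187.01/264.83 = 0.706.

0.706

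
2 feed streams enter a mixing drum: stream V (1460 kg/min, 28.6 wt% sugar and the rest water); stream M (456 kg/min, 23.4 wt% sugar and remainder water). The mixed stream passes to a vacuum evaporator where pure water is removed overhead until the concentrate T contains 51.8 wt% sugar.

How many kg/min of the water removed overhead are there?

sugar entering = 1460×0.286 + 456×0.234 = 524.26 kg/min.
All sugar reports to T, so T = 524.26/0.518 = 1012.1 kg/min.
Total feed = 1916 kg/min; overhead = 1916 − 1012.1 = 903.91 kg/min.

903.9 kg/min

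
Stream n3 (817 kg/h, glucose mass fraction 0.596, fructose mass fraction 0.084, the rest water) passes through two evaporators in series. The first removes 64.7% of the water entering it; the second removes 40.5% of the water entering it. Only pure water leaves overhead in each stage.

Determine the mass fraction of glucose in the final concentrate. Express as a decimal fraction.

water in feed = 817×0.320 = 261.44 kg/h.
After stage 1: water left = (1−0.647)×261.44 = 92.288; stream total = 647.85 kg/h.
After stage 2: water left = (1−0.405)×92.288 = 54.912; final concentrate = 610.47 kg/h.
glucose fraction = 486.93/610.47 = 0.798.

0.798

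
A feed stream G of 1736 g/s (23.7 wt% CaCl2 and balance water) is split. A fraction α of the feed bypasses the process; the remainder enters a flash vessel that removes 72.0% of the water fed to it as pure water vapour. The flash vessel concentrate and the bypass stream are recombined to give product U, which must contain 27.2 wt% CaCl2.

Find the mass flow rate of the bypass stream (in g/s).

All 1736×0.237 = 411.43 g/s of CaCl2 reaches U, so U = 411.43/0.272 = 1512.6 g/s and vapour = 223.38 g/s.
The evaporator receives (1−α)·1736 of feed at 0.763 water and removes 0.720 of that water:
0.720×0.763×(1−α)×1736 = 223.38
(1−α) = 223.38/953.69 = 0.2342;  α = 0.7658.
Bypass flow = 0.7658×1736 = 1329.4 g/s.

1329 g/s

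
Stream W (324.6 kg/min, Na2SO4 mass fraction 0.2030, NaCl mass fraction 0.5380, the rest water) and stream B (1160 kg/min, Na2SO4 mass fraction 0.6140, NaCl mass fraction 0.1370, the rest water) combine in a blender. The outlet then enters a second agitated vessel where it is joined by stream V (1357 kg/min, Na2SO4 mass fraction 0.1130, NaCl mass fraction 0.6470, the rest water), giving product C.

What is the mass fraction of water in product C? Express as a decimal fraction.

0.2458

Overall, product flow = 2841.6 kg/min.
water in = 324.6×0.259 + 1160×0.249 + 1357×0.240 = 698.59 kg/min.
water fraction in C = 0.2458.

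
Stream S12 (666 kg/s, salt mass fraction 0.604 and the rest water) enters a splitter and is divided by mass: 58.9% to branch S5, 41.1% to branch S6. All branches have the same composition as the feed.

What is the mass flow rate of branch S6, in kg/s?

Branch S6 flow = 0.411×666 = 273.73 kg/s.

273.7 kg/s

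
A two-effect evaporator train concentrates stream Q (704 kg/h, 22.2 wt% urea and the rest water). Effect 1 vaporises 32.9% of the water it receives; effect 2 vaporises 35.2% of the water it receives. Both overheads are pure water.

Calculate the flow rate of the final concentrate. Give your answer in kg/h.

394.4 kg/h

water in feed = 704×0.778 = 547.71 kg/h.
After stage 1: water left = (1−0.329)×547.71 = 367.51; stream total = 523.8 kg/h.
After stage 2: water left = (1−0.352)×367.51 = 238.15; final concentrate = 394.44 kg/h.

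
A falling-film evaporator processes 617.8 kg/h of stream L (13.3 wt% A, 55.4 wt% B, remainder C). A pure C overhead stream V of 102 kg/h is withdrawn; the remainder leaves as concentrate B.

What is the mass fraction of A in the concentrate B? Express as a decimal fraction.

0.1593

A is not removed: 617.8×0.133 = 82.167 kg/h of A enters B.
Concentrate = 617.8 − 102 = 515.8 kg/h.
Mass fraction = 82.167/515.8 = 0.1593.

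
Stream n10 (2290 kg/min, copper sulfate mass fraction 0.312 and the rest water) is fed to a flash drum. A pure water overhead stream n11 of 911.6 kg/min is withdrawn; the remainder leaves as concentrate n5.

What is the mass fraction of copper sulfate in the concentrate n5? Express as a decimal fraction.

0.518

copper sulfate is not removed: 2290×0.312 = 714.48 kg/min of copper sulfate enters n5.
Concentrate = 2290 − 911.6 = 1378.4 kg/min.
Mass fraction = 714.48/1378.4 = 0.518.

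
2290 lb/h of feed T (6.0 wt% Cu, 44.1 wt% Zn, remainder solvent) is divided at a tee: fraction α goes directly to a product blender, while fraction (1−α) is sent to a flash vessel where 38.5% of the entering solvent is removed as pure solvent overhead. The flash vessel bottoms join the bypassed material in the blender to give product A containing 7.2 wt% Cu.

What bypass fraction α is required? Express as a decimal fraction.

0.132

All 2290×0.060 = 137.4 lb/h of Cu reaches A, so A = 137.4/0.072 = 1908.3 lb/h and vapour = 381.67 lb/h.
The evaporator receives (1−α)·2290 of feed at 0.499 solvent and removes 0.385 of that solvent:
0.385×0.499×(1−α)×2290 = 381.67
(1−α) = 381.67/439.94 = 0.8675;  α = 0.1325.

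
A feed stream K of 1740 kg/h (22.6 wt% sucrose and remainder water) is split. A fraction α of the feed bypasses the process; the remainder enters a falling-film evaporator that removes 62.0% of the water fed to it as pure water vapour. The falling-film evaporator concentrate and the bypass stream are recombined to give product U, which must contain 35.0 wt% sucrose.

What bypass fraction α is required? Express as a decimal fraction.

0.262

All 1740×0.226 = 393.24 kg/h of sucrose reaches U, so U = 393.24/0.350 = 1123.5 kg/h and vapour = 616.46 kg/h.
The evaporator receives (1−α)·1740 of feed at 0.774 water and removes 0.620 of that water:
0.620×0.774×(1−α)×1740 = 616.46
(1−α) = 616.46/834.99 = 0.7383;  α = 0.2617.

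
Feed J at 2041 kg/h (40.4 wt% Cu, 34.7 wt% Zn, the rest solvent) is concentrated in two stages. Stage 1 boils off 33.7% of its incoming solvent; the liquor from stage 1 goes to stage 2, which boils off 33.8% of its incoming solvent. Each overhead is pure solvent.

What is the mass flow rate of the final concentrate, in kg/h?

solvent in feed = 2041×0.249 = 508.21 kg/h.
After stage 1: solvent left = (1−0.337)×508.21 = 336.94; stream total = 1869.7 kg/h.
After stage 2: solvent left = (1−0.338)×336.94 = 223.06; final concentrate = 1755.8 kg/h.

1756 kg/h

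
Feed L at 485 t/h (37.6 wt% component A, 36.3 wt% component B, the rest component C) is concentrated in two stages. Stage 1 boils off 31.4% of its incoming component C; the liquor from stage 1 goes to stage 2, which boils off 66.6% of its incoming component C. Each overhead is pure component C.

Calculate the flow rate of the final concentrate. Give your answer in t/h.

component C in feed = 485×0.261 = 126.59 t/h.
After stage 1: component C left = (1−0.314)×126.59 = 86.837; stream total = 445.25 t/h.
After stage 2: component C left = (1−0.666)×86.837 = 29.004; final concentrate = 387.42 t/h.

387.4 t/h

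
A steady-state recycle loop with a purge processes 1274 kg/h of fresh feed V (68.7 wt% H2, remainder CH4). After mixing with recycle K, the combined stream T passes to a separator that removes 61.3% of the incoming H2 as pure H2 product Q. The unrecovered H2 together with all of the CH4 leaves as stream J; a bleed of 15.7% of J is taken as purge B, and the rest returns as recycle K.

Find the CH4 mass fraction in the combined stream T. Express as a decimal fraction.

0.662

CH4 enters only via V and leaves only via the purge: 1274×0.313 = 0.157×(CH4 in J), and the separator passes all CH4, so CH4 in T = CH4 in J = 2539.9 kg/h.
H2 in T: m_A = 1274×0.687 + (1−0.157)·(1−0.613)·m_A, so m_A = 875.24/0.6738 = 1299 kg/h.
T = 1299 + 2539.9 = 3838.9 kg/h.
CH4 fraction in T = 2539.9/3838.9 = 0.662.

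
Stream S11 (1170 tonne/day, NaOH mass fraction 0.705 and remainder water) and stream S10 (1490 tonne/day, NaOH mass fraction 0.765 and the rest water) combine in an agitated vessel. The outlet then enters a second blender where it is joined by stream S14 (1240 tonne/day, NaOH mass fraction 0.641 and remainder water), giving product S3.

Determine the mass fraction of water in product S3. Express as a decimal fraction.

0.292

Overall, product flow = 3900 tonne/day.
water in = 1170×0.295 + 1490×0.235 + 1240×0.359 = 1140.5 tonne/day.
water fraction in S3 = 0.292.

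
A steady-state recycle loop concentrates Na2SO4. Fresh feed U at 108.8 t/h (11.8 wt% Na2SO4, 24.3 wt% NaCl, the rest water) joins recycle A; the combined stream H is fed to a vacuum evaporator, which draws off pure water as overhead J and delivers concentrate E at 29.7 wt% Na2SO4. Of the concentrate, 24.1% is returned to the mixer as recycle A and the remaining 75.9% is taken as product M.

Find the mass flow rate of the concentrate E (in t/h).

56.95 t/h

Overall Na2SO4 balance (none leaves overhead): Na2SO4 in fresh feed = Na2SO4 in product, i.e. 108.8×0.118 = (1−0.241)·E·0.297.
E = 12.838/(0.297×0.759) = 56.952 t/h.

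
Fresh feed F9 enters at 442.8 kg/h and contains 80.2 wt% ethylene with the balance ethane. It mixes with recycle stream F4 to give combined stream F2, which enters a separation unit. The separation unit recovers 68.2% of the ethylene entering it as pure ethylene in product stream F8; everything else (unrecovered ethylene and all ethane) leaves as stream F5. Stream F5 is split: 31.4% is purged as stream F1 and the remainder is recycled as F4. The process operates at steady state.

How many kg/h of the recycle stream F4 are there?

290.6 kg/h

ethane enters only via F9 and leaves only via the purge: 442.8×0.198 = 0.314×(ethane in F5), and the separation unit passes all ethane, so ethane in F2 = ethane in F5 = 279.22 kg/h.
ethylene in F2: m_A = 442.8×0.802 + (1−0.314)·(1−0.682)·m_A, so m_A = 355.13/0.7819 = 454.21 kg/h.
F5 = (1−0.682)×454.21 + 279.22 = 423.66 kg/h.
Recycle F4 = (1−0.314)×423.66 = 290.63 kg/h.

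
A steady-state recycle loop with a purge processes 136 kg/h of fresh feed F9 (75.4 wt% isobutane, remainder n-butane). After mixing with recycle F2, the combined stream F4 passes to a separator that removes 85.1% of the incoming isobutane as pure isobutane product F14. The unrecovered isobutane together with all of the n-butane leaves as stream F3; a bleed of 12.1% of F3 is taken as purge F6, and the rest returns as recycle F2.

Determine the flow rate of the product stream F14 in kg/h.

isobutane in F4: m_A = 136×0.754 + (1−0.121)·(1−0.851)·m_A, so m_A = 102.54/0.8690 = 118 kg/h.
Product F14 = 0.851×118 = 100.42 kg/h.

100.4 kg/h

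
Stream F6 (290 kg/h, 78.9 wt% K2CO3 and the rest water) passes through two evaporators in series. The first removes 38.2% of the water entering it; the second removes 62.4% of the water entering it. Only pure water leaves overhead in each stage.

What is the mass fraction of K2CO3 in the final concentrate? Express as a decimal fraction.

water in feed = 290×0.211 = 61.19 kg/h.
After stage 1: water left = (1−0.382)×61.19 = 37.815; stream total = 266.63 kg/h.
After stage 2: water left = (1−0.624)×37.815 = 14.219; final concentrate = 243.03 kg/h.
K2CO3 fraction = 228.81/243.03 = 0.9415.

0.9415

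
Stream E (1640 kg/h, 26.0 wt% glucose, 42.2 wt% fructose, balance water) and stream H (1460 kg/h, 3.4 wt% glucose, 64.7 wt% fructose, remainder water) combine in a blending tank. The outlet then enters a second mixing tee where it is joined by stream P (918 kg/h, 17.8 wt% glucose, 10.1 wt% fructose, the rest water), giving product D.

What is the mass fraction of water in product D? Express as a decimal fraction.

Overall, product flow = 4018 kg/h.
water in = 1640×0.318 + 1460×0.319 + 918×0.721 = 1649.1 kg/h.
water fraction in D = 0.4104.

0.4104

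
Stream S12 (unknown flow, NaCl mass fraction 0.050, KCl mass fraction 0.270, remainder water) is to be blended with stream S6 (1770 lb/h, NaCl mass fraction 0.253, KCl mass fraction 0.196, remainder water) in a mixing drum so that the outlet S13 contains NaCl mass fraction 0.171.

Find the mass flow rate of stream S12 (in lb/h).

1200 lb/h

Let S12 be the unknown flow. Total out = 1770 + S12.
NaCl balance: 447.81 + 0.050·S12 = 0.171·(1770 + S12)
(0.050 − 0.171)·S12 = 0.171×1770 − 447.81 = -145.14
S12 = -145.14 / -0.121 = 1199.5 lb/h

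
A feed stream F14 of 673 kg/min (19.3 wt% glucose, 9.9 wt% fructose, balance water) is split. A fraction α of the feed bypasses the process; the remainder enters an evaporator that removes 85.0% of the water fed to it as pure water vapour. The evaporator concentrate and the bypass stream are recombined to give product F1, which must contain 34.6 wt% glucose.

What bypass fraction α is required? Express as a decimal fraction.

All 673×0.193 = 129.89 kg/min of glucose reaches F1, so F1 = 129.89/0.346 = 375.4 kg/min and vapour = 297.6 kg/min.
The evaporator receives (1−α)·673 of feed at 0.708 water and removes 0.850 of that water:
0.850×0.708×(1−α)×673 = 297.6
(1−α) = 297.6/405.01 = 0.7348;  α = 0.2652.

0.265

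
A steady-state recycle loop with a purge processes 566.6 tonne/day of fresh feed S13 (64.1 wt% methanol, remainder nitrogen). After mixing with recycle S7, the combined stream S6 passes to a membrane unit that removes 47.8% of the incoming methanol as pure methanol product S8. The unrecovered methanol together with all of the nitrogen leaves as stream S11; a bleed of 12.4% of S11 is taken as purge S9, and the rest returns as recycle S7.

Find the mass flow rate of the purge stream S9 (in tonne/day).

nitrogen enters only via S13 and leaves only via the purge: 566.6×0.359 = 0.124×(nitrogen in S11), and the membrane unit passes all nitrogen, so nitrogen in S6 = nitrogen in S11 = 1640.4 tonne/day.
methanol in S6: m_A = 566.6×0.641 + (1−0.124)·(1−0.478)·m_A, so m_A = 363.19/0.5427 = 669.19 tonne/day.
S11 = (1−0.478)×669.19 + 1640.4 = 1989.7 tonne/day.
Purge S9 = 0.124×1989.7 = 246.73 tonne/day.

246.7 tonne/day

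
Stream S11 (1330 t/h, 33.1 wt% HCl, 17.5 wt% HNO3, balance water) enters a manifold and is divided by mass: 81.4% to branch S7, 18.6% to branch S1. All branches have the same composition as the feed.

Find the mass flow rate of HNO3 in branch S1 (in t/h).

43.29 t/h

Branch S1 total = 0.186×1330 = 247.38 t/h.
HNO3 in S1 = 0.175×247.38 = 43.291 t/h.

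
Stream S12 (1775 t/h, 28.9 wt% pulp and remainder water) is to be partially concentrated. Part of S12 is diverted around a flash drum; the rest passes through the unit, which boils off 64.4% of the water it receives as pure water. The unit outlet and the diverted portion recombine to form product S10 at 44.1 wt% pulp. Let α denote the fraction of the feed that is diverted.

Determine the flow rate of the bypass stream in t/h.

438.9 t/h

All 1775×0.289 = 512.97 t/h of pulp reaches S10, so S10 = 512.97/0.441 = 1163.2 t/h and vapour = 611.79 t/h.
The evaporator receives (1−α)·1775 of feed at 0.711 water and removes 0.644 of that water:
0.644×0.711×(1−α)×1775 = 611.79
(1−α) = 611.79/812.74 = 0.7527;  α = 0.2473.
Bypass flow = 0.2473×1775 = 438.87 t/h.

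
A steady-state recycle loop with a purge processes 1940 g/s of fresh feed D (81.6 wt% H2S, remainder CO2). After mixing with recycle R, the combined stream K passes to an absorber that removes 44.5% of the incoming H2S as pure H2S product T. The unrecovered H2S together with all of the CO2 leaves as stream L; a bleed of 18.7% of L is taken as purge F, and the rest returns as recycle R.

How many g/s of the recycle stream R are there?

2854 g/s

CO2 enters only via D and leaves only via the purge: 1940×0.184 = 0.187×(CO2 in L), and the absorber passes all CO2, so CO2 in K = CO2 in L = 1908.9 g/s.
H2S in K: m_A = 1940×0.816 + (1−0.187)·(1−0.445)·m_A, so m_A = 1583/0.5488 = 2884.6 g/s.
L = (1−0.445)×2884.6 + 1908.9 = 3509.8 g/s.
Recycle R = (1−0.187)×3509.8 = 2853.5 g/s.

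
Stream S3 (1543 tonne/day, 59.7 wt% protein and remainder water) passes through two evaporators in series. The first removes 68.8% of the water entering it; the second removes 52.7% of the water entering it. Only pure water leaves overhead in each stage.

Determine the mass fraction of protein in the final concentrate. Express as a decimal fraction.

water in feed = 1543×0.403 = 621.83 tonne/day.
After stage 1: water left = (1−0.688)×621.83 = 194.01; stream total = 1115.2 tonne/day.
After stage 2: water left = (1−0.527)×194.01 = 91.767; final concentrate = 1012.9 tonne/day.
protein fraction = 921.17/1012.9 = 0.909.

0.909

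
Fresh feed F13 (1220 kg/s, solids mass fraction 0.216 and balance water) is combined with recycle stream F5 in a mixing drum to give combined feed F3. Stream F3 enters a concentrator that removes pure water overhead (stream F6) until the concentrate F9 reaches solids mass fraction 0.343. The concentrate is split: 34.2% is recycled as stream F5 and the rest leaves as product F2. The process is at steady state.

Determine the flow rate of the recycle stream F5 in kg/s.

Overall solids balance (none leaves overhead): solids in fresh feed = solids in product, i.e. 1220×0.216 = (1−0.342)·F9·0.343.
F9 = 263.52/(0.343×0.658) = 1167.6 kg/s.
Recycle F5 = 0.342×1167.6 = 399.32 kg/s.

399.3 kg/s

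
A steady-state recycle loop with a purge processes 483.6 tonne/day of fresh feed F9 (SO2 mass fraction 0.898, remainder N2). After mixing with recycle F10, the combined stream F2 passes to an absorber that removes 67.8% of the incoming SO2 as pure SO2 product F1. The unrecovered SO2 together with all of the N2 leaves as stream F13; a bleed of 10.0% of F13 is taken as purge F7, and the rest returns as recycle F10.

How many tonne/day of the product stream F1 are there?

SO2 in F2: m_A = 483.6×0.898 + (1−0.100)·(1−0.678)·m_A, so m_A = 434.27/0.7102 = 611.48 tonne/day.
Product F1 = 0.678×611.48 = 414.58 tonne/day.

414.6 tonne/day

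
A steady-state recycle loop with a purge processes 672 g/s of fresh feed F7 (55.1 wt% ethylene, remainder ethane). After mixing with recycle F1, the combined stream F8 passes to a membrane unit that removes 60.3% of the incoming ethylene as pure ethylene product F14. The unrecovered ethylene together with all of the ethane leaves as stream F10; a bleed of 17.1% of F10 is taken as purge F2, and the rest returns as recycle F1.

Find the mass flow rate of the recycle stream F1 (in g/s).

ethane enters only via F7 and leaves only via the purge: 672×0.449 = 0.171×(ethane in F10), and the membrane unit passes all ethane, so ethane in F8 = ethane in F10 = 1764.5 g/s.
ethylene in F8: m_A = 672×0.551 + (1−0.171)·(1−0.603)·m_A, so m_A = 370.27/0.6709 = 551.91 g/s.
F10 = (1−0.603)×551.91 + 1764.5 = 1983.6 g/s.
Recycle F1 = (1−0.171)×1983.6 = 1644.4 g/s.

1644 g/s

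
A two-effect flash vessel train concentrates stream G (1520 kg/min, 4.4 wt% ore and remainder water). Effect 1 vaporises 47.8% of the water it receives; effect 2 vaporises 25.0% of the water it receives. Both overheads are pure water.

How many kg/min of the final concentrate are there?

635.8 kg/min

water in feed = 1520×0.956 = 1453.1 kg/min.
After stage 1: water left = (1−0.478)×1453.1 = 758.53; stream total = 825.41 kg/min.
After stage 2: water left = (1−0.250)×758.53 = 568.9; final concentrate = 635.78 kg/min.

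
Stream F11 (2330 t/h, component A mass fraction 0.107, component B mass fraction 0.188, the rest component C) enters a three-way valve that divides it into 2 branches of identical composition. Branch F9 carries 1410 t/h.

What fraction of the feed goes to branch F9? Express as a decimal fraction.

0.605

Fraction to F9 = 1410/2330 = 0.6052.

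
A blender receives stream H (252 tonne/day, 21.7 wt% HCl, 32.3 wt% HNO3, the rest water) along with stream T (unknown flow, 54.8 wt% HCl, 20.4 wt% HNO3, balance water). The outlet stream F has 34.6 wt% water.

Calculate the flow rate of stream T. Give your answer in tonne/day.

293.1 tonne/day

Let T be the unknown flow. Total out = 252 + T.
water balance: 115.92 + 0.248·T = 0.346·(252 + T)
(0.248 − 0.346)·T = 0.346×252 − 115.92 = -28.728
T = -28.728 / -0.098 = 293.14 tonne/day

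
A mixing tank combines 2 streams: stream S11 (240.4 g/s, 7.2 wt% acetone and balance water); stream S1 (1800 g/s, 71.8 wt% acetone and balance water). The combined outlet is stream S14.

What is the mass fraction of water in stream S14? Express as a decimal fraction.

0.358

Total flow out = 240.4 + 1800 = 2040.4 g/s.
water in = 240.4×0.928 + 1800×0.282 = 730.69 g/s.
water mass fraction in S14 = 730.69/2040.4 = 0.358.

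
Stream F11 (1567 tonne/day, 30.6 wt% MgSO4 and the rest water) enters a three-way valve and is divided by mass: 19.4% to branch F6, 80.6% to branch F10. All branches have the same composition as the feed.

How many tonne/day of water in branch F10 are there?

876.5 tonne/day

Branch F10 total = 0.806×1567 = 1263 tonne/day.
water in F10 = 0.694×1263 = 876.52 tonne/day.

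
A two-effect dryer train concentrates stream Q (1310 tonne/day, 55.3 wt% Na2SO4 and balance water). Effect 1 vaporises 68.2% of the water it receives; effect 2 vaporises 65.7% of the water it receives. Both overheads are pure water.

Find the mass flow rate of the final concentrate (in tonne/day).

788.3 tonne/day

water in feed = 1310×0.447 = 585.57 tonne/day.
After stage 1: water left = (1−0.682)×585.57 = 186.21; stream total = 910.64 tonne/day.
After stage 2: water left = (1−0.657)×186.21 = 63.87; final concentrate = 788.3 tonne/day.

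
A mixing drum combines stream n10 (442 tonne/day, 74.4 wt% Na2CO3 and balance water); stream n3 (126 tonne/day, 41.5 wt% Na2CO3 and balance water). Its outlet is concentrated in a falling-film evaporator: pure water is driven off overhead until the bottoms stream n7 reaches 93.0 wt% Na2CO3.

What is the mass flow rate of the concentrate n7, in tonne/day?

409.8 tonne/day

Na2CO3 entering = 442×0.744 + 126×0.415 = 381.14 tonne/day.
All Na2CO3 reports to n7, so n7 = 381.14/0.930 = 409.83 tonne/day.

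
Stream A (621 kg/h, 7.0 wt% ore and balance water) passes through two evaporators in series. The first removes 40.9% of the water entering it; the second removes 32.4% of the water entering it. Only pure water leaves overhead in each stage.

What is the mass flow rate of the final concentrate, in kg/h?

274.2 kg/h

water in feed = 621×0.930 = 577.53 kg/h.
After stage 1: water left = (1−0.409)×577.53 = 341.32; stream total = 384.79 kg/h.
After stage 2: water left = (1−0.324)×341.32 = 230.73; final concentrate = 274.2 kg/h.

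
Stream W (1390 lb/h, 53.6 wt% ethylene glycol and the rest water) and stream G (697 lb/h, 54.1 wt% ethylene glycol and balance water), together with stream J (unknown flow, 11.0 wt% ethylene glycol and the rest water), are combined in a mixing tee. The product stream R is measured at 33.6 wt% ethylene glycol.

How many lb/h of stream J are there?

1862 lb/h

Let J be the unknown flow. Total out = 2087 + J.
ethylene glycol balance: 1122.1 + 0.110·J = 0.336·(2087 + J)
(0.110 − 0.336)·J = 0.336×2087 − 1122.1 = -420.89
J = -420.89 / -0.226 = 1862.3 lb/h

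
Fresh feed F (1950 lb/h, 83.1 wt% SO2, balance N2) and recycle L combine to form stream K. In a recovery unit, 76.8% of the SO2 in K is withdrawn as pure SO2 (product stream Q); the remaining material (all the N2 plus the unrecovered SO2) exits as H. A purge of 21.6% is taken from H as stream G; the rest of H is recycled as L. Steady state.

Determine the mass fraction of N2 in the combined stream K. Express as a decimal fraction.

0.435

N2 enters only via F and leaves only via the purge: 1950×0.169 = 0.216×(N2 in H), and the recovery unit passes all N2, so N2 in K = N2 in H = 1525.7 lb/h.
SO2 in K: m_A = 1950×0.831 + (1−0.216)·(1−0.768)·m_A, so m_A = 1620.4/0.8181 = 1980.7 lb/h.
K = 1980.7 + 1525.7 = 3506.4 lb/h.
N2 fraction in K = 1525.7/3506.4 = 0.435.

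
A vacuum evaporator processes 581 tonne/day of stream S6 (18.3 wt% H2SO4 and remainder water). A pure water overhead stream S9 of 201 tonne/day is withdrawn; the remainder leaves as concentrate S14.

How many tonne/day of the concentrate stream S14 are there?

380 tonne/day

Concentrate = 581 − 201 = 380 tonne/day.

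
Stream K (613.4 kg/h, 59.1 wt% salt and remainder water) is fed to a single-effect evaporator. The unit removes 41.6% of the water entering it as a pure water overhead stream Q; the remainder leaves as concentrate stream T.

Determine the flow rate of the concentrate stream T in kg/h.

water entering = 613.4×0.409 = 250.88 kg/h; overhead removed = 0.416×250.88 = 104.37 kg/h.
Concentrate = 613.4 − 104.37 = 509.03 kg/h.

509 kg/h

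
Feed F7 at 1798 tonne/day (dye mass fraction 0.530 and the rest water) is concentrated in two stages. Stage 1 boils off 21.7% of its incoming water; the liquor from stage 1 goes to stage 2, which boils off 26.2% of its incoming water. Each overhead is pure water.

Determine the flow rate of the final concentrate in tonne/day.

1441 tonne/day

water in feed = 1798×0.470 = 845.06 tonne/day.
After stage 1: water left = (1−0.217)×845.06 = 661.68; stream total = 1614.6 tonne/day.
After stage 2: water left = (1−0.262)×661.68 = 488.32; final concentrate = 1441.3 tonne/day.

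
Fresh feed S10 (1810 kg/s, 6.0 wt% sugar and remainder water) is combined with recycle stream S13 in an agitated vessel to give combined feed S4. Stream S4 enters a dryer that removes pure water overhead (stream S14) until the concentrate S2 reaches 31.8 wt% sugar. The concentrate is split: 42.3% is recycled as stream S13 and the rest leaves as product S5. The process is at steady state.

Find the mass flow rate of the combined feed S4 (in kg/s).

Overall sugar balance (none leaves overhead): sugar in fresh feed = sugar in product, i.e. 1810×0.060 = (1−0.423)·S2·0.318.
S2 = 108.6/(0.318×0.577) = 591.87 kg/s.
Recycle S13 = 0.423×591.87 = 250.36 kg/s.
Combined feed S4 = 1810 + 250.36 = 2060.4 kg/s.

2060 kg/s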